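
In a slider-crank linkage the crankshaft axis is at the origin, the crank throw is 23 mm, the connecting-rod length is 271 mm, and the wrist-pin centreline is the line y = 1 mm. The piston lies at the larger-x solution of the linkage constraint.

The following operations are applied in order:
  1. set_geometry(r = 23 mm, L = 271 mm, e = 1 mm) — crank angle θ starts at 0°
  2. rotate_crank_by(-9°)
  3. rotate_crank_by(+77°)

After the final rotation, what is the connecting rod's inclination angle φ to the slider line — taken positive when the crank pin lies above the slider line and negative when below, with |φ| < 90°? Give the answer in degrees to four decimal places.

4.3013

set_geometry: r = 23 mm, L = 271 mm, e = 1 mm; θ ← 0°
rotate_crank_by(-9°): θ ← 0° -9° = -9°
rotate_crank_by(+77°): θ ← -9° +77° = 68°
crank pin P = (r cos θ, r sin θ) = (8.615952, 21.325229)
h = r sin θ − e = 21.325229 − 1 = 20.325229
sin φ = h / L = 20.325229 / 271 = 0.07500084
φ = arcsin(0.07500084) = 4.301271°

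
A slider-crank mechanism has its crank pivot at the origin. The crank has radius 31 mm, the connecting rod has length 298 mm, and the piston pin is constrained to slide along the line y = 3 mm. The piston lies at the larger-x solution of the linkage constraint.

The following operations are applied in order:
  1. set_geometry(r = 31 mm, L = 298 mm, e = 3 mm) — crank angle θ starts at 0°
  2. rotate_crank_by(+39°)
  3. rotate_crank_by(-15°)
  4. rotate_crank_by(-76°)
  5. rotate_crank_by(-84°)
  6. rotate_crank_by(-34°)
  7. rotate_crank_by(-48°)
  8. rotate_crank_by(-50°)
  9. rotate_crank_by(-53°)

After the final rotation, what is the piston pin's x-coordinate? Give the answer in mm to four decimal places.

321.6339

set_geometry: r = 31 mm, L = 298 mm, e = 3 mm; θ ← 0°
rotate_crank_by(+39°): θ ← 0° +39° = 39°
rotate_crank_by(-15°): θ ← 39° -15° = 24°
rotate_crank_by(-76°): θ ← 24° -76° = -52°
rotate_crank_by(-84°): θ ← -52° -84° = -136°
rotate_crank_by(-34°): θ ← -136° -34° = -170°
rotate_crank_by(-48°): θ ← -170° -48° = -218°
rotate_crank_by(-50°): θ ← -218° -50° = -268°
rotate_crank_by(-53°): θ ← -268° -53° = -321°
crank pin P = (r cos θ, r sin θ) = (24.091525, 19.508932)
h = r sin θ − e = 19.508932 − 3 = 16.508932
x = r cos θ + √(L² − h²) = 24.091525 + √(88804.0 − 272.5448) = 24.091525 + 297.542359 = 321.633883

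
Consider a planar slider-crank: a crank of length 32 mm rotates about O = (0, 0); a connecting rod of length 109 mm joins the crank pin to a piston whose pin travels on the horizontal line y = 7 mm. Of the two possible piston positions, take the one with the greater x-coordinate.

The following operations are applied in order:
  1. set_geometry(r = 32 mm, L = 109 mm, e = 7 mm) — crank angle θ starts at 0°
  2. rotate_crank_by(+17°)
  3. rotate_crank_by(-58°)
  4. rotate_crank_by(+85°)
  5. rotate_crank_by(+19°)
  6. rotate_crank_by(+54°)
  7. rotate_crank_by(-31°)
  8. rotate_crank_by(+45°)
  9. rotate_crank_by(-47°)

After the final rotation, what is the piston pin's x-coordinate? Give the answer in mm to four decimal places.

109.4804

set_geometry: r = 32 mm, L = 109 mm, e = 7 mm; θ ← 0°
rotate_crank_by(+17°): θ ← 0° +17° = 17°
rotate_crank_by(-58°): θ ← 17° -58° = -41°
rotate_crank_by(+85°): θ ← -41° +85° = 44°
rotate_crank_by(+19°): θ ← 44° +19° = 63°
rotate_crank_by(+54°): θ ← 63° +54° = 117°
rotate_crank_by(-31°): θ ← 117° -31° = 86°
rotate_crank_by(+45°): θ ← 86° +45° = 131°
rotate_crank_by(-47°): θ ← 131° -47° = 84°
crank pin P = (r cos θ, r sin θ) = (3.344911, 31.824701)
h = r sin θ − e = 31.824701 − 7 = 24.824701
x = r cos θ + √(L² − h²) = 3.344911 + √(11881.0 − 616.2658) = 3.344911 + 106.135452 = 109.480363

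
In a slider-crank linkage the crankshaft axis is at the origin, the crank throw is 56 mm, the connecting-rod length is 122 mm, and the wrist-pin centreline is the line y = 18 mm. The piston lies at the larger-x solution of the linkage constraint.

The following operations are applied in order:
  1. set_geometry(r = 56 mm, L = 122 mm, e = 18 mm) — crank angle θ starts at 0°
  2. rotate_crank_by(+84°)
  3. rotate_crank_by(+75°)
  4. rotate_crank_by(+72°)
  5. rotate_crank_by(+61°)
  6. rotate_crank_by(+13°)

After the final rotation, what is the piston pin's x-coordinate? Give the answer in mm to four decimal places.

set_geometry: r = 56 mm, L = 122 mm, e = 18 mm; θ ← 0°
rotate_crank_by(+84°): θ ← 0° +84° = 84°
rotate_crank_by(+75°): θ ← 84° +75° = 159°
rotate_crank_by(+72°): θ ← 159° +72° = 231°
rotate_crank_by(+61°): θ ← 231° +61° = 292°
rotate_crank_by(+13°): θ ← 292° +13° = 305°
crank pin P = (r cos θ, r sin θ) = (32.120280, -45.872514)
h = r sin θ − e = -45.872514 − 18 = -63.872514
x = r cos θ + √(L² − h²) = 32.120280 + √(14884.0 − 4079.6981) = 32.120280 + 103.943744 = 136.064024

136.0640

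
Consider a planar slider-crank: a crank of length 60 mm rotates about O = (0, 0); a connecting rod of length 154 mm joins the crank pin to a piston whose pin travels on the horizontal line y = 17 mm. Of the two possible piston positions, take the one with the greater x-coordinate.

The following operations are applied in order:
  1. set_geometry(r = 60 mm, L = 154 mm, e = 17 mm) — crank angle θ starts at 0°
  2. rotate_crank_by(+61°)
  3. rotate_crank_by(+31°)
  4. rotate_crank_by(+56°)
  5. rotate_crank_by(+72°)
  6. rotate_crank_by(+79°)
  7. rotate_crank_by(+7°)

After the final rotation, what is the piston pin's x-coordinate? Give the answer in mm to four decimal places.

174.6241

set_geometry: r = 60 mm, L = 154 mm, e = 17 mm; θ ← 0°
rotate_crank_by(+61°): θ ← 0° +61° = 61°
rotate_crank_by(+31°): θ ← 61° +31° = 92°
rotate_crank_by(+56°): θ ← 92° +56° = 148°
rotate_crank_by(+72°): θ ← 148° +72° = 220°
rotate_crank_by(+79°): θ ← 220° +79° = 299°
rotate_crank_by(+7°): θ ← 299° +7° = 306°
crank pin P = (r cos θ, r sin θ) = (35.267115, -48.541020)
h = r sin θ − e = -48.541020 − 17 = -65.541020
x = r cos θ + √(L² − h²) = 35.267115 + √(23716.0 − 4295.6253) = 35.267115 + 139.357005 = 174.624120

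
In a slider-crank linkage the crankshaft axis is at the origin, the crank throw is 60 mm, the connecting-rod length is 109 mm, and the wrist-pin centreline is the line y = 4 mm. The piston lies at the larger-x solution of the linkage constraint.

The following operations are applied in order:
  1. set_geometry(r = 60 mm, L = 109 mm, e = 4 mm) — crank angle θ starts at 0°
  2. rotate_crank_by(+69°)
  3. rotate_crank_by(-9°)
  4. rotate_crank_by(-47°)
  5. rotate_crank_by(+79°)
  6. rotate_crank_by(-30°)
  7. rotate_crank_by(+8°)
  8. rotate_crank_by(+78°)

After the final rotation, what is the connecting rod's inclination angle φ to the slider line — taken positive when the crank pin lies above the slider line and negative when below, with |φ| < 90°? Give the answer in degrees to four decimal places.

14.7737

set_geometry: r = 60 mm, L = 109 mm, e = 4 mm; θ ← 0°
rotate_crank_by(+69°): θ ← 0° +69° = 69°
rotate_crank_by(-9°): θ ← 69° -9° = 60°
rotate_crank_by(-47°): θ ← 60° -47° = 13°
rotate_crank_by(+79°): θ ← 13° +79° = 92°
rotate_crank_by(-30°): θ ← 92° -30° = 62°
rotate_crank_by(+8°): θ ← 62° +8° = 70°
rotate_crank_by(+78°): θ ← 70° +78° = 148°
crank pin P = (r cos θ, r sin θ) = (-50.882886, 31.795156)
h = r sin θ − e = 31.795156 − 4 = 27.795156
sin φ = h / L = 27.795156 / 109 = 0.25500143
φ = arcsin(0.25500143) = 14.773670°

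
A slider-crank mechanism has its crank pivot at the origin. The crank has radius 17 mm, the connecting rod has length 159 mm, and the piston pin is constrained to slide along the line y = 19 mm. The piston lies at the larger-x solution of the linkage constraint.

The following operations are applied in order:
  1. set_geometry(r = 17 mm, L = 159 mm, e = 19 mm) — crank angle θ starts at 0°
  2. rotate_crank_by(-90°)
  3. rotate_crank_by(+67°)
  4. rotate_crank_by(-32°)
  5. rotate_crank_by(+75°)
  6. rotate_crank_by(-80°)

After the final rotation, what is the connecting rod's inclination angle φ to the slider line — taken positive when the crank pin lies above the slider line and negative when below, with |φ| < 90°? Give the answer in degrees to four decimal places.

set_geometry: r = 17 mm, L = 159 mm, e = 19 mm; θ ← 0°
rotate_crank_by(-90°): θ ← 0° -90° = -90°
rotate_crank_by(+67°): θ ← -90° +67° = -23°
rotate_crank_by(-32°): θ ← -23° -32° = -55°
rotate_crank_by(+75°): θ ← -55° +75° = 20°
rotate_crank_by(-80°): θ ← 20° -80° = -60°
crank pin P = (r cos θ, r sin θ) = (8.500000, -14.722432)
h = r sin θ − e = -14.722432 − 19 = -33.722432
sin φ = h / L = -33.722432 / 159 = -0.21209077
φ = arcsin(-0.21209077) = -12.244905°

-12.2449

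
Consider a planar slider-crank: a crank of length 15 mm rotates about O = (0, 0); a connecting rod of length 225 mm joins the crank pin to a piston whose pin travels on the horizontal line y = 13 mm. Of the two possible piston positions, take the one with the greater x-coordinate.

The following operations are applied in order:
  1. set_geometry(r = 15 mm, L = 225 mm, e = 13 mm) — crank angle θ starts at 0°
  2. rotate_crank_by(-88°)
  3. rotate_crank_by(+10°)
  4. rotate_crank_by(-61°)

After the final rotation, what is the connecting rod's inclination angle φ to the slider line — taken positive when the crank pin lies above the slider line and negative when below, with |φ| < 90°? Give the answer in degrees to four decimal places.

-5.8264

set_geometry: r = 15 mm, L = 225 mm, e = 13 mm; θ ← 0°
rotate_crank_by(-88°): θ ← 0° -88° = -88°
rotate_crank_by(+10°): θ ← -88° +10° = -78°
rotate_crank_by(-61°): θ ← -78° -61° = -139°
crank pin P = (r cos θ, r sin θ) = (-11.320644, -9.840885)
h = r sin θ − e = -9.840885 − 13 = -22.840885
sin φ = h / L = -22.840885 / 225 = -0.10151505
φ = arcsin(-0.10151505) = -5.826420°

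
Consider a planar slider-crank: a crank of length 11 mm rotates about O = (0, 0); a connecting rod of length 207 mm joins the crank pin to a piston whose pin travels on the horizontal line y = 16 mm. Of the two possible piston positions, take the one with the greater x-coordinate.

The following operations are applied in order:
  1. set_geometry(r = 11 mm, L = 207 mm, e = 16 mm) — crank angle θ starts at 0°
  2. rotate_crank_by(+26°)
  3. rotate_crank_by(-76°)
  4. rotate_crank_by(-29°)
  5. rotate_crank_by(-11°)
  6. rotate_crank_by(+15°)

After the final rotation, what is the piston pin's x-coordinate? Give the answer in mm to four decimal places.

208.1275

set_geometry: r = 11 mm, L = 207 mm, e = 16 mm; θ ← 0°
rotate_crank_by(+26°): θ ← 0° +26° = 26°
rotate_crank_by(-76°): θ ← 26° -76° = -50°
rotate_crank_by(-29°): θ ← -50° -29° = -79°
rotate_crank_by(-11°): θ ← -79° -11° = -90°
rotate_crank_by(+15°): θ ← -90° +15° = -75°
crank pin P = (r cos θ, r sin θ) = (2.847009, -10.625184)
h = r sin θ − e = -10.625184 − 16 = -26.625184
x = r cos θ + √(L² − h²) = 2.847009 + √(42849.0 − 708.9004) = 2.847009 + 205.280539 = 208.127548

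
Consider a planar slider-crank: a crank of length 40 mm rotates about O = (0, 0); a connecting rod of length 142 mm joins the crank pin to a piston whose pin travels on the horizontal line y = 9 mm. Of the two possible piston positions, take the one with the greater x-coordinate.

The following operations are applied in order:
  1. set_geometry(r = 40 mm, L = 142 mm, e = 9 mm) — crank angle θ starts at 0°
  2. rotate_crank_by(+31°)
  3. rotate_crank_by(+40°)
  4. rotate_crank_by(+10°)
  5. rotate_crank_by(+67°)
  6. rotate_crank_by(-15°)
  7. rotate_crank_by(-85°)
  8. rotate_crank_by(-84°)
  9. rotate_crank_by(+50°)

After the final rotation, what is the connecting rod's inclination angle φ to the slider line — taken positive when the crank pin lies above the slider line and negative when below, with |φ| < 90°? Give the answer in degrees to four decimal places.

0.2731

set_geometry: r = 40 mm, L = 142 mm, e = 9 mm; θ ← 0°
rotate_crank_by(+31°): θ ← 0° +31° = 31°
rotate_crank_by(+40°): θ ← 31° +40° = 71°
rotate_crank_by(+10°): θ ← 71° +10° = 81°
rotate_crank_by(+67°): θ ← 81° +67° = 148°
rotate_crank_by(-15°): θ ← 148° -15° = 133°
rotate_crank_by(-85°): θ ← 133° -85° = 48°
rotate_crank_by(-84°): θ ← 48° -84° = -36°
rotate_crank_by(+50°): θ ← -36° +50° = 14°
crank pin P = (r cos θ, r sin θ) = (38.811829, 9.676876)
h = r sin θ − e = 9.676876 − 9 = 0.676876
sin φ = h / L = 0.676876 / 142 = 0.00476673
φ = arcsin(0.00476673) = 0.273115°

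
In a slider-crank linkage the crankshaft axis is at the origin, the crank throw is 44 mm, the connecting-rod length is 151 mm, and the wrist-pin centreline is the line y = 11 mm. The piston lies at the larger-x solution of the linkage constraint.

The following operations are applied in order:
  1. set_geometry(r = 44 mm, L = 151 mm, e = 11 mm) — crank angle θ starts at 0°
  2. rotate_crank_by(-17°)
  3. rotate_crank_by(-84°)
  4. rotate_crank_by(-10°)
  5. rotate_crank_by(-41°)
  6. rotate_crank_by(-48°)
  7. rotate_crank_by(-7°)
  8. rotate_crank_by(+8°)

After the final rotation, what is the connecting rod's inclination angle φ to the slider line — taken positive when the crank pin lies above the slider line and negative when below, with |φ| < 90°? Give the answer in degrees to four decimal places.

1.2617

set_geometry: r = 44 mm, L = 151 mm, e = 11 mm; θ ← 0°
rotate_crank_by(-17°): θ ← 0° -17° = -17°
rotate_crank_by(-84°): θ ← -17° -84° = -101°
rotate_crank_by(-10°): θ ← -101° -10° = -111°
rotate_crank_by(-41°): θ ← -111° -41° = -152°
rotate_crank_by(-48°): θ ← -152° -48° = -200°
rotate_crank_by(-7°): θ ← -200° -7° = -207°
rotate_crank_by(+8°): θ ← -207° +8° = -199°
crank pin P = (r cos θ, r sin θ) = (-41.602817, 14.324999)
h = r sin θ − e = 14.324999 − 11 = 3.324999
sin φ = h / L = 3.324999 / 151 = 0.02201986
φ = arcsin(0.02201986) = 1.261747°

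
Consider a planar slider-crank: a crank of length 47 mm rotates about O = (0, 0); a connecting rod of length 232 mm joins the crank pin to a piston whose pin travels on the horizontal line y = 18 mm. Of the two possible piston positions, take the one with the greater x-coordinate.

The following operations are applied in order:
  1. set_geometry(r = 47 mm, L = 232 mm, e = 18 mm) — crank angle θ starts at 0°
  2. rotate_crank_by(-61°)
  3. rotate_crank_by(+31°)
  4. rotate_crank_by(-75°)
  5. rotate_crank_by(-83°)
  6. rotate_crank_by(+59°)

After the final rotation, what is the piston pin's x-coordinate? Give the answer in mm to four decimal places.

set_geometry: r = 47 mm, L = 232 mm, e = 18 mm; θ ← 0°
rotate_crank_by(-61°): θ ← 0° -61° = -61°
rotate_crank_by(+31°): θ ← -61° +31° = -30°
rotate_crank_by(-75°): θ ← -30° -75° = -105°
rotate_crank_by(-83°): θ ← -105° -83° = -188°
rotate_crank_by(+59°): θ ← -188° +59° = -129°
crank pin P = (r cos θ, r sin θ) = (-29.578058, -36.525860)
h = r sin θ − e = -36.525860 − 18 = -54.525860
x = r cos θ + √(L² − h²) = -29.578058 + √(53824.0 − 2973.0694) = -29.578058 + 225.501509 = 195.923451

195.9235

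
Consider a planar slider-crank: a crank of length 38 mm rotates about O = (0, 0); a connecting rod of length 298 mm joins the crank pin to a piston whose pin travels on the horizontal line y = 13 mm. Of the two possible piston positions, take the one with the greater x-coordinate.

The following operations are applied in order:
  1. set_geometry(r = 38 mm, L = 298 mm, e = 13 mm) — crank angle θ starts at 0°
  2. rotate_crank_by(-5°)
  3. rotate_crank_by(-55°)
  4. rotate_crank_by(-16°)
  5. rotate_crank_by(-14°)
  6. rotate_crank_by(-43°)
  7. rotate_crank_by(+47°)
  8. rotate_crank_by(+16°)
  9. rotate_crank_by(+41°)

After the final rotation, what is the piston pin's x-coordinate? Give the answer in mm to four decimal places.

329.5742

set_geometry: r = 38 mm, L = 298 mm, e = 13 mm; θ ← 0°
rotate_crank_by(-5°): θ ← 0° -5° = -5°
rotate_crank_by(-55°): θ ← -5° -55° = -60°
rotate_crank_by(-16°): θ ← -60° -16° = -76°
rotate_crank_by(-14°): θ ← -76° -14° = -90°
rotate_crank_by(-43°): θ ← -90° -43° = -133°
rotate_crank_by(+47°): θ ← -133° +47° = -86°
rotate_crank_by(+16°): θ ← -86° +16° = -70°
rotate_crank_by(+41°): θ ← -70° +41° = -29°
crank pin P = (r cos θ, r sin θ) = (33.235549, -18.422766)
h = r sin θ − e = -18.422766 − 13 = -31.422766
x = r cos θ + √(L² − h²) = 33.235549 + √(88804.0 − 987.3902) = 33.235549 + 296.338674 = 329.574223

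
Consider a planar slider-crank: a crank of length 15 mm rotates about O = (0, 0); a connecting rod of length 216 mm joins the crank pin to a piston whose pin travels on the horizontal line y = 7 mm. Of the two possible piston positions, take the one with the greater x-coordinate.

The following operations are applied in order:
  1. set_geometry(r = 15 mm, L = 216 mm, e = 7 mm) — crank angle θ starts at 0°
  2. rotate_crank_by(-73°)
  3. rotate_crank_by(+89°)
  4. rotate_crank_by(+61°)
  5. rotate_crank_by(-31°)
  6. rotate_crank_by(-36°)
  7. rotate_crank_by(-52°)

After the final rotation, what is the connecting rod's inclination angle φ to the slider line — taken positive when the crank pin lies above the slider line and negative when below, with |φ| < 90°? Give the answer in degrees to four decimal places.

-4.5239

set_geometry: r = 15 mm, L = 216 mm, e = 7 mm; θ ← 0°
rotate_crank_by(-73°): θ ← 0° -73° = -73°
rotate_crank_by(+89°): θ ← -73° +89° = 16°
rotate_crank_by(+61°): θ ← 16° +61° = 77°
rotate_crank_by(-31°): θ ← 77° -31° = 46°
rotate_crank_by(-36°): θ ← 46° -36° = 10°
rotate_crank_by(-52°): θ ← 10° -52° = -42°
crank pin P = (r cos θ, r sin θ) = (11.147172, -10.036959)
h = r sin θ − e = -10.036959 − 7 = -17.036959
sin φ = h / L = -17.036959 / 216 = -0.07887481
φ = arcsin(-0.07887481) = -4.523893°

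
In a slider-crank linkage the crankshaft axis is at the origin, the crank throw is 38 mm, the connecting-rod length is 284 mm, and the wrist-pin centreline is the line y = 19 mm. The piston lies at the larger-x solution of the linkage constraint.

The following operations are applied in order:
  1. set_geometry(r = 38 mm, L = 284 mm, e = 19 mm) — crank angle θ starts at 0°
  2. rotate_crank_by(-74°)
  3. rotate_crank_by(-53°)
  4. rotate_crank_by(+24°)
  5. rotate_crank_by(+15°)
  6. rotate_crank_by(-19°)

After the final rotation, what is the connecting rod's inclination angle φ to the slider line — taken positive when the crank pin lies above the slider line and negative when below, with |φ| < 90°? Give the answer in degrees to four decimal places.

-11.2364

set_geometry: r = 38 mm, L = 284 mm, e = 19 mm; θ ← 0°
rotate_crank_by(-74°): θ ← 0° -74° = -74°
rotate_crank_by(-53°): θ ← -74° -53° = -127°
rotate_crank_by(+24°): θ ← -127° +24° = -103°
rotate_crank_by(+15°): θ ← -103° +15° = -88°
rotate_crank_by(-19°): θ ← -88° -19° = -107°
crank pin P = (r cos θ, r sin θ) = (-11.110125, -36.339581)
h = r sin θ − e = -36.339581 − 19 = -55.339581
sin φ = h / L = -55.339581 / 284 = -0.19485768
φ = arcsin(-0.19485768) = -11.236410°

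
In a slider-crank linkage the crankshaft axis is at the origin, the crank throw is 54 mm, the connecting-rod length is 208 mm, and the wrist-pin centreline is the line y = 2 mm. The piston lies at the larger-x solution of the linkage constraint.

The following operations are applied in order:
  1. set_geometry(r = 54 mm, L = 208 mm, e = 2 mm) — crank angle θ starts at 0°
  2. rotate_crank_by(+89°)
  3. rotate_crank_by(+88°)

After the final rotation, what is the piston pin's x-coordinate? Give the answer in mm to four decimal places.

set_geometry: r = 54 mm, L = 208 mm, e = 2 mm; θ ← 0°
rotate_crank_by(+89°): θ ← 0° +89° = 89°
rotate_crank_by(+88°): θ ← 89° +88° = 177°
crank pin P = (r cos θ, r sin θ) = (-53.925995, 2.826142)
h = r sin θ − e = 2.826142 − 2 = 0.826142
x = r cos θ + √(L² − h²) = -53.925995 + √(43264.0 − 0.6825) = -53.925995 + 207.998359 = 154.072364

154.0724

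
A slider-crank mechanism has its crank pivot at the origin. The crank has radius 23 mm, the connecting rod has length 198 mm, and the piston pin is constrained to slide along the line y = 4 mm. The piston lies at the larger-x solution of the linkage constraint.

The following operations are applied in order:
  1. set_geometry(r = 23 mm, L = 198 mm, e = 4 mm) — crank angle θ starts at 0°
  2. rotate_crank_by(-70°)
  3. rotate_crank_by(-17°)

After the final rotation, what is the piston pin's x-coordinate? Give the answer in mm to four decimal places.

197.3585

set_geometry: r = 23 mm, L = 198 mm, e = 4 mm; θ ← 0°
rotate_crank_by(-70°): θ ← 0° -70° = -70°
rotate_crank_by(-17°): θ ← -70° -17° = -87°
crank pin P = (r cos θ, r sin θ) = (1.203727, -22.968479)
h = r sin θ − e = -22.968479 − 4 = -26.968479
x = r cos θ + √(L² − h²) = 1.203727 + √(39204.0 − 727.2989) = 1.203727 + 196.154789 = 197.358516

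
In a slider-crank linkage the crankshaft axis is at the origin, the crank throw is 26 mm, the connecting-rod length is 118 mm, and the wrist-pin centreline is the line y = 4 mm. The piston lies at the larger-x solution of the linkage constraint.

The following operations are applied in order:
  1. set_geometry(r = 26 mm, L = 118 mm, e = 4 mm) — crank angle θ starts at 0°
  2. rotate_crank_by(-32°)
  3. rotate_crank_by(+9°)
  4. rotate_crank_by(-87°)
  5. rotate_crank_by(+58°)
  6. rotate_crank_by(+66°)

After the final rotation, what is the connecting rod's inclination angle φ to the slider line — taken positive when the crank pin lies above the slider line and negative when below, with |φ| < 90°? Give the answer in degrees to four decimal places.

1.1120

set_geometry: r = 26 mm, L = 118 mm, e = 4 mm; θ ← 0°
rotate_crank_by(-32°): θ ← 0° -32° = -32°
rotate_crank_by(+9°): θ ← -32° +9° = -23°
rotate_crank_by(-87°): θ ← -23° -87° = -110°
rotate_crank_by(+58°): θ ← -110° +58° = -52°
rotate_crank_by(+66°): θ ← -52° +66° = 14°
crank pin P = (r cos θ, r sin θ) = (25.227689, 6.289969)
h = r sin θ − e = 6.289969 − 4 = 2.289969
sin φ = h / L = 2.289969 / 118 = 0.01940652
φ = arcsin(0.01940652) = 1.111981°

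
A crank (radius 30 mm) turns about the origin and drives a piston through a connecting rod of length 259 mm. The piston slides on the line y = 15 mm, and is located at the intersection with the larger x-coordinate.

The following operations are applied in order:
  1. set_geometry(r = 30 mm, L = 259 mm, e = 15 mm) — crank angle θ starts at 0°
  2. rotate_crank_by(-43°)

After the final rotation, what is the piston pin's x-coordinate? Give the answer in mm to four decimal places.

set_geometry: r = 30 mm, L = 259 mm, e = 15 mm; θ ← 0°
rotate_crank_by(-43°): θ ← 0° -43° = -43°
crank pin P = (r cos θ, r sin θ) = (21.940611, -20.459951)
h = r sin θ − e = -20.459951 − 15 = -35.459951
x = r cos θ + √(L² − h²) = 21.940611 + √(67081.0 − 1257.4081) = 21.940611 + 256.561088 = 278.501699

278.5017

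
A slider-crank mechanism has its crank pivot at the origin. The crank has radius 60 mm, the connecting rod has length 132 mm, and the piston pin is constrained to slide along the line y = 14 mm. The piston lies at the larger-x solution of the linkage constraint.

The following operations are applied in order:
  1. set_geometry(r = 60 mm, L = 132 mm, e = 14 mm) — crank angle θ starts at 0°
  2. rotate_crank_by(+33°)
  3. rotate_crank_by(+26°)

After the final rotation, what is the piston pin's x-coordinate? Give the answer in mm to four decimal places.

set_geometry: r = 60 mm, L = 132 mm, e = 14 mm; θ ← 0°
rotate_crank_by(+33°): θ ← 0° +33° = 33°
rotate_crank_by(+26°): θ ← 33° +26° = 59°
crank pin P = (r cos θ, r sin θ) = (30.902284, 51.430038)
h = r sin θ − e = 51.430038 − 14 = 37.430038
x = r cos θ + √(L² − h²) = 30.902284 + √(17424.0 − 1401.0077) = 30.902284 + 126.581959 = 157.484243

157.4842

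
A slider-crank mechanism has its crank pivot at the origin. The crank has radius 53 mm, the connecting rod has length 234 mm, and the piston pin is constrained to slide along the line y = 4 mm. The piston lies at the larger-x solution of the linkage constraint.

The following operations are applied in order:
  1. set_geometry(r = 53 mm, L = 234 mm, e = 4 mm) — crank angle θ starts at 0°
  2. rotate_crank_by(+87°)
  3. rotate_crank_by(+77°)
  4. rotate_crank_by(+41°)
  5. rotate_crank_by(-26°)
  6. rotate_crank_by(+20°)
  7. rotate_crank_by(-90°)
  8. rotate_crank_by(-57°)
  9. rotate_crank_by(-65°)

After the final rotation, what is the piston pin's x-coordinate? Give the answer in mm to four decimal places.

set_geometry: r = 53 mm, L = 234 mm, e = 4 mm; θ ← 0°
rotate_crank_by(+87°): θ ← 0° +87° = 87°
rotate_crank_by(+77°): θ ← 87° +77° = 164°
rotate_crank_by(+41°): θ ← 164° +41° = 205°
rotate_crank_by(-26°): θ ← 205° -26° = 179°
rotate_crank_by(+20°): θ ← 179° +20° = 199°
rotate_crank_by(-90°): θ ← 199° -90° = 109°
rotate_crank_by(-57°): θ ← 109° -57° = 52°
rotate_crank_by(-65°): θ ← 52° -65° = -13°
crank pin P = (r cos θ, r sin θ) = (51.641613, -11.922406)
h = r sin θ − e = -11.922406 − 4 = -15.922406
x = r cos θ + √(L² − h²) = 51.641613 + √(54756.0 − 253.5230) = 51.641613 + 233.457656 = 285.099269

285.0993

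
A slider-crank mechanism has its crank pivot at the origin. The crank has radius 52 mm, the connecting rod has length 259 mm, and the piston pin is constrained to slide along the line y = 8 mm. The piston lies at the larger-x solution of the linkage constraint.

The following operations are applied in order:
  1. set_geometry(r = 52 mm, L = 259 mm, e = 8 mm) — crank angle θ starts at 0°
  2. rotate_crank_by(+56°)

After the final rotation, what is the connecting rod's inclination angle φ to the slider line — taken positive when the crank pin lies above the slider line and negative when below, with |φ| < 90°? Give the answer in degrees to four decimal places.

7.7910

set_geometry: r = 52 mm, L = 259 mm, e = 8 mm; θ ← 0°
rotate_crank_by(+56°): θ ← 0° +56° = 56°
crank pin P = (r cos θ, r sin θ) = (29.078031, 43.109954)
h = r sin θ − e = 43.109954 − 8 = 35.109954
sin φ = h / L = 35.109954 / 259 = 0.13555967
φ = arcsin(0.13555967) = 7.790984°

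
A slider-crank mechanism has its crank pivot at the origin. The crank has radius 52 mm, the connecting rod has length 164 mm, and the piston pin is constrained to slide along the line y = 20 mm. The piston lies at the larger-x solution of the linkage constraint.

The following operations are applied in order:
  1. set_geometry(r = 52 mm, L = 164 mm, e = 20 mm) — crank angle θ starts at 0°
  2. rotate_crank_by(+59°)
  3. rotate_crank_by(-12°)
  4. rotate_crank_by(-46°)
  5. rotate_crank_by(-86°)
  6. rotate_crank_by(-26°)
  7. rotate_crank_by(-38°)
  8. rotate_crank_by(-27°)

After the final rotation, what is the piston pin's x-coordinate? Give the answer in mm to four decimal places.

set_geometry: r = 52 mm, L = 164 mm, e = 20 mm; θ ← 0°
rotate_crank_by(+59°): θ ← 0° +59° = 59°
rotate_crank_by(-12°): θ ← 59° -12° = 47°
rotate_crank_by(-46°): θ ← 47° -46° = 1°
rotate_crank_by(-86°): θ ← 1° -86° = -85°
rotate_crank_by(-26°): θ ← -85° -26° = -111°
rotate_crank_by(-38°): θ ← -111° -38° = -149°
rotate_crank_by(-27°): θ ← -149° -27° = -176°
crank pin P = (r cos θ, r sin θ) = (-51.873331, -3.627337)
h = r sin θ − e = -3.627337 − 20 = -23.627337
x = r cos θ + √(L² − h²) = -51.873331 + √(26896.0 − 558.2510) = -51.873331 + 162.289091 = 110.415760

110.4158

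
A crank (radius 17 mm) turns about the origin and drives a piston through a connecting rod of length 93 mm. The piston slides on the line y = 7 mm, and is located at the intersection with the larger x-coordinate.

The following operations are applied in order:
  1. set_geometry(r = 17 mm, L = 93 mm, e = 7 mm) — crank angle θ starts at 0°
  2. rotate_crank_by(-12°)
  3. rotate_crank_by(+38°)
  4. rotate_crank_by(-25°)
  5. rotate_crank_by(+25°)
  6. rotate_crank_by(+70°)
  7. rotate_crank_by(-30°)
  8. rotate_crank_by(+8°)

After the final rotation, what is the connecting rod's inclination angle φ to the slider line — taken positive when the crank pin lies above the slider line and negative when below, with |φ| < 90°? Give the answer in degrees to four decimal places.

5.7648

set_geometry: r = 17 mm, L = 93 mm, e = 7 mm; θ ← 0°
rotate_crank_by(-12°): θ ← 0° -12° = -12°
rotate_crank_by(+38°): θ ← -12° +38° = 26°
rotate_crank_by(-25°): θ ← 26° -25° = 1°
rotate_crank_by(+25°): θ ← 1° +25° = 26°
rotate_crank_by(+70°): θ ← 26° +70° = 96°
rotate_crank_by(-30°): θ ← 96° -30° = 66°
rotate_crank_by(+8°): θ ← 66° +8° = 74°
crank pin P = (r cos θ, r sin θ) = (4.685835, 16.341449)
h = r sin θ − e = 16.341449 − 7 = 9.341449
sin φ = h / L = 9.341449 / 93 = 0.10044569
φ = arcsin(0.10044569) = 5.764836°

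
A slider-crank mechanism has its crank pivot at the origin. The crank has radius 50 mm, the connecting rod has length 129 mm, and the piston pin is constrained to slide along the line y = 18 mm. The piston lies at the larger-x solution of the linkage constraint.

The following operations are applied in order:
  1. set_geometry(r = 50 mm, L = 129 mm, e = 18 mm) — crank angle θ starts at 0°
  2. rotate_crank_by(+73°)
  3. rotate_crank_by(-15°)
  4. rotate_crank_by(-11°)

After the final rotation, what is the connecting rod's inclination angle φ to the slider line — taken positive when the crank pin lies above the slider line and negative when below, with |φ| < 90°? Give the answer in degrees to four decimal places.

8.2756

set_geometry: r = 50 mm, L = 129 mm, e = 18 mm; θ ← 0°
rotate_crank_by(+73°): θ ← 0° +73° = 73°
rotate_crank_by(-15°): θ ← 73° -15° = 58°
rotate_crank_by(-11°): θ ← 58° -11° = 47°
crank pin P = (r cos θ, r sin θ) = (34.099918, 36.567685)
h = r sin θ − e = 36.567685 − 18 = 18.567685
sin φ = h / L = 18.567685 / 129 = 0.14393554
φ = arcsin(0.14393554) = 8.275644°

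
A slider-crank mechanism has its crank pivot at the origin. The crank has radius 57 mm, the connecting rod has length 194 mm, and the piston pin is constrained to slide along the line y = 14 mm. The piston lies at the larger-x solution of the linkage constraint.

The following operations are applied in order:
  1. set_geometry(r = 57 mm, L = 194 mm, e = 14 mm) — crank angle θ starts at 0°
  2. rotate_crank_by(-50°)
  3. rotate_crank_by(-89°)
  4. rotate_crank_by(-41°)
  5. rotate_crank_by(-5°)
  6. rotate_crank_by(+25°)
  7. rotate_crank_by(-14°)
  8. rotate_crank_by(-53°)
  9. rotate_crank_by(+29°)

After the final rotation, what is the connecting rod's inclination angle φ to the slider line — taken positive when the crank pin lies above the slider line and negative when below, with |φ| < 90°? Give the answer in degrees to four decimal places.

1.0674

set_geometry: r = 57 mm, L = 194 mm, e = 14 mm; θ ← 0°
rotate_crank_by(-50°): θ ← 0° -50° = -50°
rotate_crank_by(-89°): θ ← -50° -89° = -139°
rotate_crank_by(-41°): θ ← -139° -41° = -180°
rotate_crank_by(-5°): θ ← -180° -5° = -185°
rotate_crank_by(+25°): θ ← -185° +25° = -160°
rotate_crank_by(-14°): θ ← -160° -14° = -174°
rotate_crank_by(-53°): θ ← -174° -53° = -227°
rotate_crank_by(+29°): θ ← -227° +29° = -198°
crank pin P = (r cos θ, r sin θ) = (-54.210221, 17.613969)
h = r sin θ − e = 17.613969 − 14 = 3.613969
sin φ = h / L = 3.613969 / 194 = 0.01862870
φ = arcsin(0.01862870) = 1.067408°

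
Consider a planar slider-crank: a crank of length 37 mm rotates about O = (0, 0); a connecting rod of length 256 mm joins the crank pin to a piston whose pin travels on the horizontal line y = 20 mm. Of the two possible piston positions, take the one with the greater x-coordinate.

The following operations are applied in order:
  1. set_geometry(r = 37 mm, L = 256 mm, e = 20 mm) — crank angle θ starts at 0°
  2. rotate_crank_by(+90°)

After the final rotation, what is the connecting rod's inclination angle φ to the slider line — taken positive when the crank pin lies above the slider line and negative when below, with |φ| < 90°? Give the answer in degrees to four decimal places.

3.8076

set_geometry: r = 37 mm, L = 256 mm, e = 20 mm; θ ← 0°
rotate_crank_by(+90°): θ ← 0° +90° = 90°
crank pin P = (r cos θ, r sin θ) = (0.000000, 37.000000)
h = r sin θ − e = 37.000000 − 20 = 17.000000
sin φ = h / L = 17.000000 / 256 = 0.06640625
φ = arcsin(0.06640625) = 3.807600°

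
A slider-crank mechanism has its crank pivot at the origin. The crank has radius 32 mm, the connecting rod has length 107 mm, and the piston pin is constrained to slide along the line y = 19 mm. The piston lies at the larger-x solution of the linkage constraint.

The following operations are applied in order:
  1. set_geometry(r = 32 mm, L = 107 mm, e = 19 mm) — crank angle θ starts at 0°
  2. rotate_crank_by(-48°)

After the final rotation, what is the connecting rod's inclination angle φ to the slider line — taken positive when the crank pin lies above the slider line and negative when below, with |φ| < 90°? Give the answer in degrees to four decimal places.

-23.5669

set_geometry: r = 32 mm, L = 107 mm, e = 19 mm; θ ← 0°
rotate_crank_by(-48°): θ ← 0° -48° = -48°
crank pin P = (r cos θ, r sin θ) = (21.412179, -23.780634)
h = r sin θ − e = -23.780634 − 19 = -42.780634
sin φ = h / L = -42.780634 / 107 = -0.39981901
φ = arcsin(-0.39981901) = -23.566865°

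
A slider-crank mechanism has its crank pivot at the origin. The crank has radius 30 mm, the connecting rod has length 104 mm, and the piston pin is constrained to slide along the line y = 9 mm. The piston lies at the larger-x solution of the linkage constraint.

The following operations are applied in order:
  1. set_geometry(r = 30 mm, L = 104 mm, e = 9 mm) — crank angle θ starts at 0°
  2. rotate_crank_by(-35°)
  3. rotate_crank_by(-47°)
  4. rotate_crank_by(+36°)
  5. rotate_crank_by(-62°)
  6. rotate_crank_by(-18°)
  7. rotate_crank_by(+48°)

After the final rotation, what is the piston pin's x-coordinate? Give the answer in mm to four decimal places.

102.9105

set_geometry: r = 30 mm, L = 104 mm, e = 9 mm; θ ← 0°
rotate_crank_by(-35°): θ ← 0° -35° = -35°
rotate_crank_by(-47°): θ ← -35° -47° = -82°
rotate_crank_by(+36°): θ ← -82° +36° = -46°
rotate_crank_by(-62°): θ ← -46° -62° = -108°
rotate_crank_by(-18°): θ ← -108° -18° = -126°
rotate_crank_by(+48°): θ ← -126° +48° = -78°
crank pin P = (r cos θ, r sin θ) = (6.237351, -29.344428)
h = r sin θ − e = -29.344428 − 9 = -38.344428
x = r cos θ + √(L² − h²) = 6.237351 + √(10816.0 − 1470.2952) = 6.237351 + 96.673186 = 102.910536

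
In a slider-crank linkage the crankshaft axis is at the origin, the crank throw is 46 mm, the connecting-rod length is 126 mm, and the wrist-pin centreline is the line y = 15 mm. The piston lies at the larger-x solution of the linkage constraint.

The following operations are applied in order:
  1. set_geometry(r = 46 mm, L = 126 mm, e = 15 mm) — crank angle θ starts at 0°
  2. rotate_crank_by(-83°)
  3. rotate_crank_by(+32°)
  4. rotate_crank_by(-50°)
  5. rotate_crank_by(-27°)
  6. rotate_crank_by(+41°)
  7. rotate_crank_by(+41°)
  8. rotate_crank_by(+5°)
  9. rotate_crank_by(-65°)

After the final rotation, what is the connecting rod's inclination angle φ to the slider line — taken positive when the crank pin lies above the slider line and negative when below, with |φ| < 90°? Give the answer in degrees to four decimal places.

set_geometry: r = 46 mm, L = 126 mm, e = 15 mm; θ ← 0°
rotate_crank_by(-83°): θ ← 0° -83° = -83°
rotate_crank_by(+32°): θ ← -83° +32° = -51°
rotate_crank_by(-50°): θ ← -51° -50° = -101°
rotate_crank_by(-27°): θ ← -101° -27° = -128°
rotate_crank_by(+41°): θ ← -128° +41° = -87°
rotate_crank_by(+41°): θ ← -87° +41° = -46°
rotate_crank_by(+5°): θ ← -46° +5° = -41°
rotate_crank_by(-65°): θ ← -41° -65° = -106°
crank pin P = (r cos θ, r sin θ) = (-12.679318, -44.218038)
h = r sin θ − e = -44.218038 − 15 = -59.218038
sin φ = h / L = -59.218038 / 126 = -0.46998443
φ = arcsin(-0.46998443) = -28.033286°

-28.0333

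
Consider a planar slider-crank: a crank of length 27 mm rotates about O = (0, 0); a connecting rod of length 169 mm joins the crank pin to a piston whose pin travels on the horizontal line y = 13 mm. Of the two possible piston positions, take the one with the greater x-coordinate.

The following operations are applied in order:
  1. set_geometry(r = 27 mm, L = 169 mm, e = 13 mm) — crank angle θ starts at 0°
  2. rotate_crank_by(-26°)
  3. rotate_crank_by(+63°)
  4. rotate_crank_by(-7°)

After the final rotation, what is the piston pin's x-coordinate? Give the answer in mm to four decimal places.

192.3819

set_geometry: r = 27 mm, L = 169 mm, e = 13 mm; θ ← 0°
rotate_crank_by(-26°): θ ← 0° -26° = -26°
rotate_crank_by(+63°): θ ← -26° +63° = 37°
rotate_crank_by(-7°): θ ← 37° -7° = 30°
crank pin P = (r cos θ, r sin θ) = (23.382686, 13.500000)
h = r sin θ − e = 13.500000 − 13 = 0.500000
x = r cos θ + √(L² − h²) = 23.382686 + √(28561.0 − 0.2500) = 23.382686 + 168.999260 = 192.381946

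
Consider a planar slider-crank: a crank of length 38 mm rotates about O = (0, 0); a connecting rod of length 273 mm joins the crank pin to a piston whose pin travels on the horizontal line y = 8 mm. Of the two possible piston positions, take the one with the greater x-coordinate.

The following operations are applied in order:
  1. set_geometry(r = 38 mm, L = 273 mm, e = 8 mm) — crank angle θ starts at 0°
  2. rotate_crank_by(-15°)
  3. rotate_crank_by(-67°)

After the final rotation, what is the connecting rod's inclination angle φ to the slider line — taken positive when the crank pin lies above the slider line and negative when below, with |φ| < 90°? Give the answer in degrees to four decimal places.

-9.6218

set_geometry: r = 38 mm, L = 273 mm, e = 8 mm; θ ← 0°
rotate_crank_by(-15°): θ ← 0° -15° = -15°
rotate_crank_by(-67°): θ ← -15° -67° = -82°
crank pin P = (r cos θ, r sin θ) = (5.288578, -37.630187)
h = r sin θ − e = -37.630187 − 8 = -45.630187
sin φ = h / L = -45.630187 / 273 = -0.16714354
φ = arcsin(-0.16714354) = -9.621780°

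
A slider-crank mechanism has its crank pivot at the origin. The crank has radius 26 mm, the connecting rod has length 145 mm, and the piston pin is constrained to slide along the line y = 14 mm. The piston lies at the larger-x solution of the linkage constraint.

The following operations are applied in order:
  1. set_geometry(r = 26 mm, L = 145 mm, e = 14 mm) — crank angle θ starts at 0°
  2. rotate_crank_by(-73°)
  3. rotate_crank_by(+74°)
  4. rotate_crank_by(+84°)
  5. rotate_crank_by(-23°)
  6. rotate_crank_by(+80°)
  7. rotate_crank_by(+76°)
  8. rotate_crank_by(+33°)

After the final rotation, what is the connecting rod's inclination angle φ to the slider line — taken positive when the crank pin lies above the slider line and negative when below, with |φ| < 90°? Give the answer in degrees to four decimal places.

-15.4319

set_geometry: r = 26 mm, L = 145 mm, e = 14 mm; θ ← 0°
rotate_crank_by(-73°): θ ← 0° -73° = -73°
rotate_crank_by(+74°): θ ← -73° +74° = 1°
rotate_crank_by(+84°): θ ← 1° +84° = 85°
rotate_crank_by(-23°): θ ← 85° -23° = 62°
rotate_crank_by(+80°): θ ← 62° +80° = 142°
rotate_crank_by(+76°): θ ← 142° +76° = 218°
rotate_crank_by(+33°): θ ← 218° +33° = 251°
crank pin P = (r cos θ, r sin θ) = (-8.464772, -24.583483)
h = r sin θ − e = -24.583483 − 14 = -38.583483
sin φ = h / L = -38.583483 / 145 = -0.26609299
φ = arcsin(-0.26609299) = -15.431908°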